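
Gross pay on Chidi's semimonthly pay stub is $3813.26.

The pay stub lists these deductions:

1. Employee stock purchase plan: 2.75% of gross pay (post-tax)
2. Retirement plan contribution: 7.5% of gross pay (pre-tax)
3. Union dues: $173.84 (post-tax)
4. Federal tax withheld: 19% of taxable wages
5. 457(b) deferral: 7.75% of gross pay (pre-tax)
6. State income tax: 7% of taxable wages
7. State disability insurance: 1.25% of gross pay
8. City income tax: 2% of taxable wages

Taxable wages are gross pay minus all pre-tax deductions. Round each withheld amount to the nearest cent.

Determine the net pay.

$2000.49

Retirement plan contribution: $3813.26 × 0.075 = $285.99
457(b) deferral: $3813.26 × 0.0775 = $295.53
Pre-tax total = $285.99 + $295.53 = $581.52
Taxable wages = $3813.26 − $581.52 = $3231.74
State income tax: $3231.74 × 0.07 = $226.22
Federal tax withheld: $3231.74 × 0.19 = $614.03
City income tax: $3231.74 × 0.02 = $64.63
State disability insurance: $3813.26 × 0.0125 = $47.67
Employee stock purchase plan: $3813.26 × 0.0275 = $104.86
Union dues: $173.84
Total deductions = $285.99 + $295.53 + $226.22 + $614.03 + $64.63 + $47.67 + $104.86 + $173.84 = $1812.77
Net pay = $3813.26 − $1812.77 = $2000.49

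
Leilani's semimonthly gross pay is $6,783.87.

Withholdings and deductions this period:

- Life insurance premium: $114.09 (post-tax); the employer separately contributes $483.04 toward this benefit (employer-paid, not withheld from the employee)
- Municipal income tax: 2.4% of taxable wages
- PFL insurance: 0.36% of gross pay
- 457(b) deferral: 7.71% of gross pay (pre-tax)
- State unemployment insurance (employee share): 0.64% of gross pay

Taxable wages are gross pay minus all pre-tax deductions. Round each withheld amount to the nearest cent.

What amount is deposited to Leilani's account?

457(b) deferral: $6,783.87 × 0.0771 = $523.04
Taxable wages = $6,783.87 − $523.04 = $6,260.83
Municipal income tax: $6,260.83 × 0.024 = $150.26
PFL insurance: $6,783.87 × 0.0036 = $24.42
State unemployment insurance (employee share): $6,783.87 × 0.0064 = $43.42
Life insurance premium: $114.09
(Employer's $483.04 toward life insurance premium is not withheld from the employee.)
Total deductions = $523.04 + $150.26 + $24.42 + $43.42 + $114.09 = $855.23
Net pay = $6,783.87 − $855.23 = $5,928.64

$5,928.64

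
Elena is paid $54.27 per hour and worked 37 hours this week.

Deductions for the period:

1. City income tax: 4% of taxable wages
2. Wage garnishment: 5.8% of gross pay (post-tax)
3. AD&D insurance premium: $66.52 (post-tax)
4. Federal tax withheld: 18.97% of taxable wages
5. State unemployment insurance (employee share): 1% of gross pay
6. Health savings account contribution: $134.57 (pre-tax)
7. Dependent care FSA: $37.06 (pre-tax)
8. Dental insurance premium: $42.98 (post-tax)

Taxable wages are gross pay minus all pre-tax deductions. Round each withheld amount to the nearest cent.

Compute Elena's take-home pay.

$1,168.51

Gross pay: 37 × $54.27 = $2,007.99
Health savings account contribution: $134.57
Dependent care FSA: $37.06
Pre-tax total = $134.57 + $37.06 = $171.63
Taxable wages = $2,007.99 − $171.63 = $1,836.36
Federal tax withheld: $1,836.36 × 0.1897 = $348.36
City income tax: $1,836.36 × 0.04 = $73.45
State unemployment insurance (employee share): $2,007.99 × 0.01 = $20.08
Wage garnishment: $2,007.99 × 0.058 = $116.46
Dental insurance premium: $42.98
AD&D insurance premium: $66.52
Total deductions = $134.57 + $37.06 + $348.36 + $73.45 + $20.08 + $116.46 + $42.98 + $66.52 = $839.48
Net pay = $2,007.99 − $839.48 = $1,168.51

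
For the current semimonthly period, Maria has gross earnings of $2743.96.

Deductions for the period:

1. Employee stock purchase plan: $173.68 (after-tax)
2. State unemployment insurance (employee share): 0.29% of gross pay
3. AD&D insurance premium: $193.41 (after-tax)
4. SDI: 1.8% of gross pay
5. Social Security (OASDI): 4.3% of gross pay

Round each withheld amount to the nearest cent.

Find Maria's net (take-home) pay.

$2201.53

Social Security (OASDI): $2743.96 × 0.043 = $117.99
State unemployment insurance (employee share): $2743.96 × 0.0029 = $7.96
SDI: $2743.96 × 0.018 = $49.39
AD&D insurance premium: $193.41
Employee stock purchase plan: $173.68
Total deductions = $117.99 + $7.96 + $49.39 + $193.41 + $173.68 = $542.43
Net pay = $2743.96 − $542.43 = $2201.53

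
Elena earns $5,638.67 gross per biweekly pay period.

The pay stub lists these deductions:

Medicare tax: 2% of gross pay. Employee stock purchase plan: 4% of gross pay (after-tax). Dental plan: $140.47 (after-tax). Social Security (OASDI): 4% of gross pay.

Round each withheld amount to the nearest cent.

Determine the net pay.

Social Security (OASDI): $5,638.67 × 0.04 = $225.55
Medicare tax: $5,638.67 × 0.02 = $112.77
Employee stock purchase plan: $5,638.67 × 0.04 = $225.55
Dental plan: $140.47
Total deductions = $225.55 + $112.77 + $225.55 + $140.47 = $704.34
Net pay = $5,638.67 − $704.34 = $4,934.33

$4,934.33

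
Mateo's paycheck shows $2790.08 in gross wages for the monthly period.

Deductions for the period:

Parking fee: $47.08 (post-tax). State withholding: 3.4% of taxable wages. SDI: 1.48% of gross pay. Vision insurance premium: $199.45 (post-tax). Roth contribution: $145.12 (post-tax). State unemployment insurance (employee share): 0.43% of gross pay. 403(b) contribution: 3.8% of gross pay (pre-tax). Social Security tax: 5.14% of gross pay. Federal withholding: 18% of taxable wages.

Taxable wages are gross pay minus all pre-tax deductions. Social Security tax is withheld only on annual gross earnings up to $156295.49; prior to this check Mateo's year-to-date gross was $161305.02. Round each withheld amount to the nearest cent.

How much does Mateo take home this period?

$1664.73

403(b) contribution: $2790.08 × 0.038 = $106.02
Taxable wages = $2790.08 − $106.02 = $2684.06
State withholding: $2684.06 × 0.034 = $91.26
Federal withholding: $2684.06 × 0.18 = $483.13
State unemployment insurance (employee share): $2790.08 × 0.0043 = $12.00
SDI: $2790.08 × 0.0148 = $41.29
Social Security tax: annual cap $156295.49 already reached (YTD $161305.02), so $0.00
Vision insurance premium: $199.45
Roth contribution: $145.12
Parking fee: $47.08
Total deductions = $106.02 + $91.26 + $483.13 + $12.00 + $41.29 + $0.00 + $199.45 + $145.12 + $47.08 = $1125.35
Net pay = $2790.08 − $1125.35 = $1664.73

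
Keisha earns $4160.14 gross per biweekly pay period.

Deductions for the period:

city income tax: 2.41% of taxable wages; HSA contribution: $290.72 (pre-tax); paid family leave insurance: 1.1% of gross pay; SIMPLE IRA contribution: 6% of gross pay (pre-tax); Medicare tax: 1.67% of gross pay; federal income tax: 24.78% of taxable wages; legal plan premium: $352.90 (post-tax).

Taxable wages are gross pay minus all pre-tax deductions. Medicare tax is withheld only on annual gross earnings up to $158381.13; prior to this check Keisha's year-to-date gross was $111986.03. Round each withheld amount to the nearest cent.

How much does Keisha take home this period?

HSA contribution: $290.72
SIMPLE IRA contribution: $4160.14 × 0.06 = $249.61
Pre-tax total = $290.72 + $249.61 = $540.33
Taxable wages = $4160.14 − $540.33 = $3619.81
City income tax: $3619.81 × 0.0241 = $87.24
Federal income tax: $3619.81 × 0.2478 = $896.99
Paid family leave insurance: $4160.14 × 0.011 = $45.76
Medicare tax: cap not yet reached, full $4160.14 is subject → $4160.14 × 0.0167 = $69.47
Legal plan premium: $352.90
Total deductions = $290.72 + $249.61 + $87.24 + $896.99 + $45.76 + $69.47 + $352.90 = $1992.69
Net pay = $4160.14 − $1992.69 = $2167.45

$2167.45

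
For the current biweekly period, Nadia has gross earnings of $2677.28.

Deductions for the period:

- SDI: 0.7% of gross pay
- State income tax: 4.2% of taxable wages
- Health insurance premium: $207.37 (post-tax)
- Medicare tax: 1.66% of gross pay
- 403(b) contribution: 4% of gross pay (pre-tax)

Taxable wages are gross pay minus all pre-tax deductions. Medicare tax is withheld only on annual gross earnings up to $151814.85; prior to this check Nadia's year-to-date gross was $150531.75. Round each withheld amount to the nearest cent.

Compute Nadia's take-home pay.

403(b) contribution: $2677.28 × 0.04 = $107.09
Taxable wages = $2677.28 − $107.09 = $2570.19
State income tax: $2570.19 × 0.042 = $107.95
Medicare tax: only $151814.85 − $150531.75 = $1283.10 of this check is subject → $1283.10 × 0.0166 = $21.30
SDI: $2677.28 × 0.007 = $18.74
Health insurance premium: $207.37
Total deductions = $107.09 + $107.95 + $21.30 + $18.74 + $207.37 = $462.45
Net pay = $2677.28 − $462.45 = $2214.83

$2214.83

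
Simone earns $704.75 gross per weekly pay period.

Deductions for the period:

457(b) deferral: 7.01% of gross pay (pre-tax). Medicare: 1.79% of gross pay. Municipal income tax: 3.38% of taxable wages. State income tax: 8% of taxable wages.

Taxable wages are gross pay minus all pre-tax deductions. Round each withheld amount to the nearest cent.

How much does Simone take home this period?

457(b) deferral: $704.75 × 0.0701 = $49.40
Taxable wages = $704.75 − $49.40 = $655.35
Municipal income tax: $655.35 × 0.0338 = $22.15
State income tax: $655.35 × 0.08 = $52.43
Medicare: $704.75 × 0.0179 = $12.62
Total deductions = $49.40 + $22.15 + $52.43 + $12.62 = $136.60
Net pay = $704.75 − $136.60 = $568.15

$568.15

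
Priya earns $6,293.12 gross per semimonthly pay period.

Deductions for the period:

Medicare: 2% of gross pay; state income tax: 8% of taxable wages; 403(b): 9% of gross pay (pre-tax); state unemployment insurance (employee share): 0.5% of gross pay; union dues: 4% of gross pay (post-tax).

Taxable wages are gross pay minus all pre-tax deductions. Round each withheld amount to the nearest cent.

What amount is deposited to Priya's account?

403(b): $6,293.12 × 0.09 = $566.38
Taxable wages = $6,293.12 − $566.38 = $5,726.74
State income tax: $5,726.74 × 0.08 = $458.14
State unemployment insurance (employee share): $6,293.12 × 0.005 = $31.47
Medicare: $6,293.12 × 0.02 = $125.86
Union dues: $6,293.12 × 0.04 = $251.72
Total deductions = $566.38 + $458.14 + $31.47 + $125.86 + $251.72 = $1,433.57
Net pay = $6,293.12 − $1,433.57 = $4,859.55

$4,859.55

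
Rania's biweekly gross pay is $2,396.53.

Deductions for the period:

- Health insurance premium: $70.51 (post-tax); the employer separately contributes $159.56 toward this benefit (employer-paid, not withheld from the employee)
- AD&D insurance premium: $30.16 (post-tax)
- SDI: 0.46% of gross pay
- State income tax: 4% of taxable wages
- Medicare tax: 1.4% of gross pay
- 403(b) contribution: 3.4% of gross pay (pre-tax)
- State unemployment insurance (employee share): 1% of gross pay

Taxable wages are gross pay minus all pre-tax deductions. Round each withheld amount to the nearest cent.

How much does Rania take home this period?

403(b) contribution: $2,396.53 × 0.034 = $81.48
Taxable wages = $2,396.53 − $81.48 = $2,315.05
State income tax: $2,315.05 × 0.04 = $92.60
SDI: $2,396.53 × 0.0046 = $11.02
Medicare tax: $2,396.53 × 0.014 = $33.55
State unemployment insurance (employee share): $2,396.53 × 0.01 = $23.97
AD&D insurance premium: $30.16
Health insurance premium: $70.51
(Employer's $159.56 toward health insurance premium is not withheld from the employee.)
Total deductions = $81.48 + $92.60 + $11.02 + $33.55 + $23.97 + $30.16 + $70.51 = $343.29
Net pay = $2,396.53 − $343.29 = $2,053.24

$2,053.24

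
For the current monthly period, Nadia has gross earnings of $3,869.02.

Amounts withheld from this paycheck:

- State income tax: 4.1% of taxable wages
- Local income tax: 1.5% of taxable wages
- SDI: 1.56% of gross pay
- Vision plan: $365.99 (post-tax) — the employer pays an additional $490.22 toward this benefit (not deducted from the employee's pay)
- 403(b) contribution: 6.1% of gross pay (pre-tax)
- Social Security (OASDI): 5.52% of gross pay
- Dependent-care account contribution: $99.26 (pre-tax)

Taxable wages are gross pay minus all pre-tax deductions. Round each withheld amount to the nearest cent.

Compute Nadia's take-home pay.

$2,695.94

Dependent-care account contribution: $99.26
403(b) contribution: $3,869.02 × 0.061 = $236.01
Pre-tax total = $99.26 + $236.01 = $335.27
Taxable wages = $3,869.02 − $335.27 = $3,533.75
Local income tax: $3,533.75 × 0.015 = $53.01
State income tax: $3,533.75 × 0.041 = $144.88
Social Security (OASDI): $3,869.02 × 0.0552 = $213.57
SDI: $3,869.02 × 0.0156 = $60.36
Vision plan: $365.99
(Employer's $490.22 toward vision plan is not withheld from the employee.)
Total deductions = $99.26 + $236.01 + $53.01 + $144.88 + $213.57 + $60.36 + $365.99 = $1,173.08
Net pay = $3,869.02 − $1,173.08 = $2,695.94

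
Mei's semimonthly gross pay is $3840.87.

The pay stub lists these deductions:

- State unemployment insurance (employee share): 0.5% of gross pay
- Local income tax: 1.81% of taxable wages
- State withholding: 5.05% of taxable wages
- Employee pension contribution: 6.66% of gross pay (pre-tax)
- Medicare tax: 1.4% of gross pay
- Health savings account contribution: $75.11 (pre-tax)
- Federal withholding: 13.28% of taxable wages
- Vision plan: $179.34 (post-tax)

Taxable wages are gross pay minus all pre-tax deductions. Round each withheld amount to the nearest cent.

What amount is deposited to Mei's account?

$2550.75

Employee pension contribution: $3840.87 × 0.0666 = $255.80
Health savings account contribution: $75.11
Pre-tax total = $255.80 + $75.11 = $330.91
Taxable wages = $3840.87 − $330.91 = $3509.96
Federal withholding: $3509.96 × 0.1328 = $466.12
State withholding: $3509.96 × 0.0505 = $177.25
Local income tax: $3509.96 × 0.0181 = $63.53
Medicare tax: $3840.87 × 0.014 = $53.77
State unemployment insurance (employee share): $3840.87 × 0.005 = $19.20
Vision plan: $179.34
Total deductions = $255.80 + $75.11 + $466.12 + $177.25 + $63.53 + $53.77 + $19.20 + $179.34 = $1290.12
Net pay = $3840.87 − $1290.12 = $2550.75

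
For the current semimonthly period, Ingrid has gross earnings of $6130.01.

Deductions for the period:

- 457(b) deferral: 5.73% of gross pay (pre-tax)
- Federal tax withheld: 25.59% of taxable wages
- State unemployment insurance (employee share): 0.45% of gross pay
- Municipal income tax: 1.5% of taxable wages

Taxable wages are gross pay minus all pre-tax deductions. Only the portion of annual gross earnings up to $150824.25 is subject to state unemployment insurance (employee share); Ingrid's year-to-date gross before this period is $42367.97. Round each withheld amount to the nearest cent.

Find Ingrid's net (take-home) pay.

457(b) deferral: $6130.01 × 0.0573 = $351.25
Taxable wages = $6130.01 − $351.25 = $5778.76
Federal tax withheld: $5778.76 × 0.2559 = $1478.78
Municipal income tax: $5778.76 × 0.015 = $86.68
State unemployment insurance (employee share): cap not yet reached, full $6130.01 is subject → $6130.01 × 0.0045 = $27.59
Total deductions = $351.25 + $1478.78 + $86.68 + $27.59 = $1944.30
Net pay = $6130.01 − $1944.30 = $4185.71

$4185.71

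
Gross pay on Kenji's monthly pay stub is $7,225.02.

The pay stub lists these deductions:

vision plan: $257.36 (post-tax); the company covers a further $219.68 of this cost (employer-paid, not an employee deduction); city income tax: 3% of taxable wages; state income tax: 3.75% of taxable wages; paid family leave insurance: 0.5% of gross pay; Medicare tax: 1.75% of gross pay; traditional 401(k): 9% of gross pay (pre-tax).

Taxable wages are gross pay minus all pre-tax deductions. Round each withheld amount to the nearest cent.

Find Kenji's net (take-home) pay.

$5,711.05

Traditional 401(k): $7,225.02 × 0.09 = $650.25
Taxable wages = $7,225.02 − $650.25 = $6,574.77
State income tax: $6,574.77 × 0.0375 = $246.55
City income tax: $6,574.77 × 0.03 = $197.24
Paid family leave insurance: $7,225.02 × 0.005 = $36.13
Medicare tax: $7,225.02 × 0.0175 = $126.44
Vision plan: $257.36
(Employer's $219.68 toward vision plan is not withheld from the employee.)
Total deductions = $650.25 + $246.55 + $197.24 + $36.13 + $126.44 + $257.36 = $1,513.97
Net pay = $7,225.02 − $1,513.97 = $5,711.05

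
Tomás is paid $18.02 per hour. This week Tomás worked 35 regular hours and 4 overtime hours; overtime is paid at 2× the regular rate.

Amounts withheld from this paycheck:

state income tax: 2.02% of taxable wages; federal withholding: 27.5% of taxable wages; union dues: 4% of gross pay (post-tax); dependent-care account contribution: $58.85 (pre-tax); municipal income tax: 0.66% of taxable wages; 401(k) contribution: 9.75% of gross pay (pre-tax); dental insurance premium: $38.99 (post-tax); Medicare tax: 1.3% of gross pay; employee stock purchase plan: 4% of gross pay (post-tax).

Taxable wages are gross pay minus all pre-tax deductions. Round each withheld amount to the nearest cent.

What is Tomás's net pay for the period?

Regular pay: 35 × $18.02 = $630.70
Overtime pay: 4 × $18.02 × 2 = $144.16
Gross pay = $630.70 + $144.16 = $774.86
401(k) contribution: $774.86 × 0.0975 = $75.55
Dependent-care account contribution: $58.85
Pre-tax total = $75.55 + $58.85 = $134.40
Taxable wages = $774.86 − $134.40 = $640.46
Federal withholding: $640.46 × 0.275 = $176.13
State income tax: $640.46 × 0.0202 = $12.94
Municipal income tax: $640.46 × 0.0066 = $4.23
Medicare tax: $774.86 × 0.013 = $10.07
Dental insurance premium: $38.99
Employee stock purchase plan: $774.86 × 0.04 = $30.99
Union dues: $774.86 × 0.04 = $30.99
Total deductions = $75.55 + $58.85 + $176.13 + $12.94 + $4.23 + $10.07 + $38.99 + $30.99 + $30.99 = $438.74
Net pay = $774.86 − $438.74 = $336.12

$336.12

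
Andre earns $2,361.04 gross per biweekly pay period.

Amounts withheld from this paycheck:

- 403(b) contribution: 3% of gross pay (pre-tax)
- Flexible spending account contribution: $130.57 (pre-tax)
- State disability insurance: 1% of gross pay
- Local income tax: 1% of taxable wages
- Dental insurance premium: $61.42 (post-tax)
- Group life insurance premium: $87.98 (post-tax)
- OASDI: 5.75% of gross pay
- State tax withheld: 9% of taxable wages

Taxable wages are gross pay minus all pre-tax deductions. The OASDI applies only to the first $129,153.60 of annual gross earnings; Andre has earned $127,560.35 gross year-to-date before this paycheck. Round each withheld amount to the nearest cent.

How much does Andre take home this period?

403(b) contribution: $2,361.04 × 0.03 = $70.83
Flexible spending account contribution: $130.57
Pre-tax total = $70.83 + $130.57 = $201.40
Taxable wages = $2,361.04 − $201.40 = $2,159.64
Local income tax: $2,159.64 × 0.01 = $21.60
State tax withheld: $2,159.64 × 0.09 = $194.37
State disability insurance: $2,361.04 × 0.01 = $23.61
OASDI: only $129,153.60 − $127,560.35 = $1,593.25 of this check is subject → $1,593.25 × 0.0575 = $91.61
Dental insurance premium: $61.42
Group life insurance premium: $87.98
Total deductions = $70.83 + $130.57 + $21.60 + $194.37 + $23.61 + $91.61 + $61.42 + $87.98 = $681.99
Net pay = $2,361.04 − $681.99 = $1,679.05

$1,679.05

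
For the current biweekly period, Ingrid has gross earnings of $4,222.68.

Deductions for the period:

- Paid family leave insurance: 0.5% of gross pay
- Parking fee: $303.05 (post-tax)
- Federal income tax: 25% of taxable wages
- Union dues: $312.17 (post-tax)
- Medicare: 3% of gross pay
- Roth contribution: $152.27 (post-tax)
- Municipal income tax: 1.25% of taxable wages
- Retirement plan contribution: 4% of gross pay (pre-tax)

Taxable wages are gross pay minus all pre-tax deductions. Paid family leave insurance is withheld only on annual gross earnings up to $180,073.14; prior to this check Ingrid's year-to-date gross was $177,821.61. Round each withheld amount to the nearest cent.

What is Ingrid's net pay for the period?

$2,084.23

Retirement plan contribution: $4,222.68 × 0.04 = $168.91
Taxable wages = $4,222.68 − $168.91 = $4,053.77
Municipal income tax: $4,053.77 × 0.0125 = $50.67
Federal income tax: $4,053.77 × 0.25 = $1,013.44
Paid family leave insurance: only $180,073.14 − $177,821.61 = $2,251.53 of this check is subject → $2,251.53 × 0.005 = $11.26
Medicare: $4,222.68 × 0.03 = $126.68
Union dues: $312.17
Parking fee: $303.05
Roth contribution: $152.27
Total deductions = $168.91 + $50.67 + $1,013.44 + $11.26 + $126.68 + $312.17 + $303.05 + $152.27 = $2,138.45
Net pay = $4,222.68 − $2,138.45 = $2,084.23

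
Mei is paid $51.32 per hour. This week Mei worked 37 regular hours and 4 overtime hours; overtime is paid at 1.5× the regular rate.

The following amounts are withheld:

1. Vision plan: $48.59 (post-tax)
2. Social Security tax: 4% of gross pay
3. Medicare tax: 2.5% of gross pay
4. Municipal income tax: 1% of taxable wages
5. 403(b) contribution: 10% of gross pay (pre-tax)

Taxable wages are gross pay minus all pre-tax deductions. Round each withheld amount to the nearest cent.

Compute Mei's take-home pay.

$1,774.19

Regular pay: 37 × $51.32 = $1,898.84
Overtime pay: 4 × $51.32 × 1.5 = $307.92
Gross pay = $1,898.84 + $307.92 = $2,206.76
403(b) contribution: $2,206.76 × 0.1 = $220.68
Taxable wages = $2,206.76 − $220.68 = $1,986.08
Municipal income tax: $1,986.08 × 0.01 = $19.86
Social Security tax: $2,206.76 × 0.04 = $88.27
Medicare tax: $2,206.76 × 0.025 = $55.17
Vision plan: $48.59
Total deductions = $220.68 + $19.86 + $88.27 + $55.17 + $48.59 = $432.57
Net pay = $2,206.76 − $432.57 = $1,774.19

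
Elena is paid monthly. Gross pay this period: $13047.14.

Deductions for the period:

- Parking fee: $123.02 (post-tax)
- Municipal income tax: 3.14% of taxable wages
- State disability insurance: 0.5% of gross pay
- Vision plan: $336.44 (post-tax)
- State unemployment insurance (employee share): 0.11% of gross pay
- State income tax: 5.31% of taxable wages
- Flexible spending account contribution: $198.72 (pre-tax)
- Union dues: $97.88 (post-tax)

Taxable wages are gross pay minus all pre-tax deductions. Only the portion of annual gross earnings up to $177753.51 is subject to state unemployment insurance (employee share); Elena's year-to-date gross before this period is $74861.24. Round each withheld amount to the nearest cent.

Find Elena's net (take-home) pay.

$11125.80

Flexible spending account contribution: $198.72
Taxable wages = $13047.14 − $198.72 = $12848.42
State income tax: $12848.42 × 0.0531 = $682.25
Municipal income tax: $12848.42 × 0.0314 = $403.44
State disability insurance: $13047.14 × 0.005 = $65.24
State unemployment insurance (employee share): cap not yet reached, full $13047.14 is subject → $13047.14 × 0.0011 = $14.35
Parking fee: $123.02
Union dues: $97.88
Vision plan: $336.44
Total deductions = $198.72 + $682.25 + $403.44 + $65.24 + $14.35 + $123.02 + $97.88 + $336.44 = $1921.34
Net pay = $13047.14 − $1921.34 = $11125.80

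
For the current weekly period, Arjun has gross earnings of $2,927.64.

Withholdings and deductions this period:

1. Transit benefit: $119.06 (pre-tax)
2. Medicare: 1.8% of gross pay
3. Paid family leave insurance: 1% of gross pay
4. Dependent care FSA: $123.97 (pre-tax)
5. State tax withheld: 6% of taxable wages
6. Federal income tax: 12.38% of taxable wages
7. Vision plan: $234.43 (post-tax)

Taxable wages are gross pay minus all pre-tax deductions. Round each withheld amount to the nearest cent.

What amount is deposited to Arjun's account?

$1,874.77

Transit benefit: $119.06
Dependent care FSA: $123.97
Pre-tax total = $119.06 + $123.97 = $243.03
Taxable wages = $2,927.64 − $243.03 = $2,684.61
Federal income tax: $2,684.61 × 0.1238 = $332.35
State tax withheld: $2,684.61 × 0.06 = $161.08
Paid family leave insurance: $2,927.64 × 0.01 = $29.28
Medicare: $2,927.64 × 0.018 = $52.70
Vision plan: $234.43
Total deductions = $119.06 + $123.97 + $332.35 + $161.08 + $29.28 + $52.70 + $234.43 = $1,052.87
Net pay = $2,927.64 − $1,052.87 = $1,874.77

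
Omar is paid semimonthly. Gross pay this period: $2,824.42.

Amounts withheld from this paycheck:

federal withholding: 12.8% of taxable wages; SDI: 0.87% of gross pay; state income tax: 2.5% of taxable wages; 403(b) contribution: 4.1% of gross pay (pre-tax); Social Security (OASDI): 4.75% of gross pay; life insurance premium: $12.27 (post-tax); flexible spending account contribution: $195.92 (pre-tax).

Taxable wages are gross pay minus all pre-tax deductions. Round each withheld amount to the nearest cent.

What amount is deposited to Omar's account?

$1,957.25

Flexible spending account contribution: $195.92
403(b) contribution: $2,824.42 × 0.041 = $115.80
Pre-tax total = $195.92 + $115.80 = $311.72
Taxable wages = $2,824.42 − $311.72 = $2,512.70
Federal withholding: $2,512.70 × 0.128 = $321.63
State income tax: $2,512.70 × 0.025 = $62.82
SDI: $2,824.42 × 0.0087 = $24.57
Social Security (OASDI): $2,824.42 × 0.0475 = $134.16
Life insurance premium: $12.27
Total deductions = $195.92 + $115.80 + $321.63 + $62.82 + $24.57 + $134.16 + $12.27 = $867.17
Net pay = $2,824.42 − $867.17 = $1,957.25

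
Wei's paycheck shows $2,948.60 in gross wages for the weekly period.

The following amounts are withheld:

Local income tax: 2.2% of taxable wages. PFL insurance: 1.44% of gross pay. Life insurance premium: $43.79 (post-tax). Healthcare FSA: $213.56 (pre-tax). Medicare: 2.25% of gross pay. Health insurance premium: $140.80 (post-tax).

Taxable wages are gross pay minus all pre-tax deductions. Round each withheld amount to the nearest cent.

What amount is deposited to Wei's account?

$2,381.48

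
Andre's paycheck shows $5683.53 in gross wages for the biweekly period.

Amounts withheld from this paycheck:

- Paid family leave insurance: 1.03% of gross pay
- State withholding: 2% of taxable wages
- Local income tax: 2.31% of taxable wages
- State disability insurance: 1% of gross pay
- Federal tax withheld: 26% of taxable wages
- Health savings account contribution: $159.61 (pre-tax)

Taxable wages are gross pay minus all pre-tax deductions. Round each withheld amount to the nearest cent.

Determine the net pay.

$3734.24

Health savings account contribution: $159.61
Taxable wages = $5683.53 − $159.61 = $5523.92
Local income tax: $5523.92 × 0.0231 = $127.60
Federal tax withheld: $5523.92 × 0.26 = $1436.22
State withholding: $5523.92 × 0.02 = $110.48
Paid family leave insurance: $5683.53 × 0.0103 = $58.54
State disability insurance: $5683.53 × 0.01 = $56.84
Total deductions = $159.61 + $127.60 + $1436.22 + $110.48 + $58.54 + $56.84 = $1949.29
Net pay = $5683.53 − $1949.29 = $3734.24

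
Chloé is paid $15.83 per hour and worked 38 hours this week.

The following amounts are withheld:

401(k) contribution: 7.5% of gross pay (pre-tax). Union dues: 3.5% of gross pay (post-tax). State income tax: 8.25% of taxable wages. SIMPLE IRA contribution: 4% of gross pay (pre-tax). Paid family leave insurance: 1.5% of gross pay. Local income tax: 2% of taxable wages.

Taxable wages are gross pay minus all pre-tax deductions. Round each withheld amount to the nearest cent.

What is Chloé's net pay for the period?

$447.72

Gross pay: 38 × $15.83 = $601.54
SIMPLE IRA contribution: $601.54 × 0.04 = $24.06
401(k) contribution: $601.54 × 0.075 = $45.12
Pre-tax total = $24.06 + $45.12 = $69.18
Taxable wages = $601.54 − $69.18 = $532.36
State income tax: $532.36 × 0.0825 = $43.92
Local income tax: $532.36 × 0.02 = $10.65
Paid family leave insurance: $601.54 × 0.015 = $9.02
Union dues: $601.54 × 0.035 = $21.05
Total deductions = $24.06 + $45.12 + $43.92 + $10.65 + $9.02 + $21.05 = $153.82
Net pay = $601.54 − $153.82 = $447.72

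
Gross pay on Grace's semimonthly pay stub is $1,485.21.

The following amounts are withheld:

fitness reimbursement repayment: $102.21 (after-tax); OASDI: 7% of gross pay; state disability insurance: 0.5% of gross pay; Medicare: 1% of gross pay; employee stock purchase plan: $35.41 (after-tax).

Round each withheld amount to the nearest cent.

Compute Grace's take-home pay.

$1,221.35

OASDI: $1,485.21 × 0.07 = $103.96
Medicare: $1,485.21 × 0.01 = $14.85
State disability insurance: $1,485.21 × 0.005 = $7.43
Employee stock purchase plan: $35.41
Fitness reimbursement repayment: $102.21
Total deductions = $103.96 + $14.85 + $7.43 + $35.41 + $102.21 = $263.86
Net pay = $1,485.21 − $263.86 = $1,221.35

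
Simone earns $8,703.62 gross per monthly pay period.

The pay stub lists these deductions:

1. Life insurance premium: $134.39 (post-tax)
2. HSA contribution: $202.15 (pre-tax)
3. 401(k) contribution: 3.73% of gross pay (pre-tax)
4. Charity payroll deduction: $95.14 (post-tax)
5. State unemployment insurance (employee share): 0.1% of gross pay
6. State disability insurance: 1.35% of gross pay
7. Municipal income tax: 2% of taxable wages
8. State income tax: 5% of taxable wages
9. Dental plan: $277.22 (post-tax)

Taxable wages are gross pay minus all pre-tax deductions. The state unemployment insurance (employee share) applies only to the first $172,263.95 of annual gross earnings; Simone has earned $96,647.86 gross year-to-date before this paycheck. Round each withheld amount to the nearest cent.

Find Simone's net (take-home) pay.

$6,971.49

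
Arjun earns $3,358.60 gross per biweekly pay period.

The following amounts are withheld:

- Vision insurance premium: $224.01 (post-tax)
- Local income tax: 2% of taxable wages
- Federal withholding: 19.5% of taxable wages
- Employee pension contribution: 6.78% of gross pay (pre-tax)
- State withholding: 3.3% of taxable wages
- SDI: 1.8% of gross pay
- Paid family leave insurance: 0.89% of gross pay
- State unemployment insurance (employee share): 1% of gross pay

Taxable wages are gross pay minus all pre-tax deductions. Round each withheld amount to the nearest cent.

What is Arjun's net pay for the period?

$2,006.49

Employee pension contribution: $3,358.60 × 0.0678 = $227.71
Taxable wages = $3,358.60 − $227.71 = $3,130.89
Federal withholding: $3,130.89 × 0.195 = $610.52
Local income tax: $3,130.89 × 0.02 = $62.62
State withholding: $3,130.89 × 0.033 = $103.32
State unemployment insurance (employee share): $3,358.60 × 0.01 = $33.59
SDI: $3,358.60 × 0.018 = $60.45
Paid family leave insurance: $3,358.60 × 0.0089 = $29.89
Vision insurance premium: $224.01
Total deductions = $227.71 + $610.52 + $62.62 + $103.32 + $33.59 + $60.45 + $29.89 + $224.01 = $1,352.11
Net pay = $3,358.60 − $1,352.11 = $2,006.49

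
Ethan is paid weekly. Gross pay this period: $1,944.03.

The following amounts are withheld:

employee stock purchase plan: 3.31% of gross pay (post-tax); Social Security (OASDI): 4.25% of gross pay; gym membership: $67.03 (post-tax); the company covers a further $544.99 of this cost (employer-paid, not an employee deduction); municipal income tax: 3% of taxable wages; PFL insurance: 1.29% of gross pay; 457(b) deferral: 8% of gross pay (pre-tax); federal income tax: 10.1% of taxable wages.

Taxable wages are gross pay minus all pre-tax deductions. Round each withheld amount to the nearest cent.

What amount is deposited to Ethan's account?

457(b) deferral: $1,944.03 × 0.08 = $155.52
Taxable wages = $1,944.03 − $155.52 = $1,788.51
Federal income tax: $1,788.51 × 0.101 = $180.64
Municipal income tax: $1,788.51 × 0.03 = $53.66
Social Security (OASDI): $1,944.03 × 0.0425 = $82.62
PFL insurance: $1,944.03 × 0.0129 = $25.08
Employee stock purchase plan: $1,944.03 × 0.0331 = $64.35
Gym membership: $67.03
(Employer's $544.99 toward gym membership is not withheld from the employee.)
Total deductions = $155.52 + $180.64 + $53.66 + $82.62 + $25.08 + $64.35 + $67.03 = $628.90
Net pay = $1,944.03 − $628.90 = $1,315.13

$1,315.13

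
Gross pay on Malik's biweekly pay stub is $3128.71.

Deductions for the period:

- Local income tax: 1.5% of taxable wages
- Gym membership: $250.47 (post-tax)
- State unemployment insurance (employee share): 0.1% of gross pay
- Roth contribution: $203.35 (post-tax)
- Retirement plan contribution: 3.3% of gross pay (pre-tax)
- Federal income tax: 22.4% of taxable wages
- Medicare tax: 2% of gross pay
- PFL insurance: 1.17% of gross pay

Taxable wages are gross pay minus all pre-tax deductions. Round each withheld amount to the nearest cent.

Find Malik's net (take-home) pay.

$1746.25

Retirement plan contribution: $3128.71 × 0.033 = $103.25
Taxable wages = $3128.71 − $103.25 = $3025.46
Local income tax: $3025.46 × 0.015 = $45.38
Federal income tax: $3025.46 × 0.224 = $677.70
State unemployment insurance (employee share): $3128.71 × 0.001 = $3.13
Medicare tax: $3128.71 × 0.02 = $62.57
PFL insurance: $3128.71 × 0.0117 = $36.61
Gym membership: $250.47
Roth contribution: $203.35
Total deductions = $103.25 + $45.38 + $677.70 + $3.13 + $62.57 + $36.61 + $250.47 + $203.35 = $1382.46
Net pay = $3128.71 − $1382.46 = $1746.25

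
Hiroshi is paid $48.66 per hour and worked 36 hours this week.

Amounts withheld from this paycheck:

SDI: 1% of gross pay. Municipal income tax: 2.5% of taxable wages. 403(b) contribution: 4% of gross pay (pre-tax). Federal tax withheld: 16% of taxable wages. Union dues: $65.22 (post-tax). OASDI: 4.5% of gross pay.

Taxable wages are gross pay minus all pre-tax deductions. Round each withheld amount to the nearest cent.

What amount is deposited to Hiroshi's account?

$1,209.01

Gross pay: 36 × $48.66 = $1,751.76
403(b) contribution: $1,751.76 × 0.04 = $70.07
Taxable wages = $1,751.76 − $70.07 = $1,681.69
Federal tax withheld: $1,681.69 × 0.16 = $269.07
Municipal income tax: $1,681.69 × 0.025 = $42.04
SDI: $1,751.76 × 0.01 = $17.52
OASDI: $1,751.76 × 0.045 = $78.83
Union dues: $65.22
Total deductions = $70.07 + $269.07 + $42.04 + $17.52 + $78.83 + $65.22 = $542.75
Net pay = $1,751.76 − $542.75 = $1,209.01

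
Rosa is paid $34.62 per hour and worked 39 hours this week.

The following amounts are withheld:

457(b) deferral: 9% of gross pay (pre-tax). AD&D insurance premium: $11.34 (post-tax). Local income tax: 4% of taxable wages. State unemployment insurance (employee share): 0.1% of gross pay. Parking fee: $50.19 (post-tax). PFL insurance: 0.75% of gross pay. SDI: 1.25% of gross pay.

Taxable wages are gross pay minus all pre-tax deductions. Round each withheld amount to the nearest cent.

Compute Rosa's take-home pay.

Gross pay: 39 × $34.62 = $1350.18
457(b) deferral: $1350.18 × 0.09 = $121.52
Taxable wages = $1350.18 − $121.52 = $1228.66
Local income tax: $1228.66 × 0.04 = $49.15
PFL insurance: $1350.18 × 0.0075 = $10.13
SDI: $1350.18 × 0.0125 = $16.88
State unemployment insurance (employee share): $1350.18 × 0.001 = $1.35
AD&D insurance premium: $11.34
Parking fee: $50.19
Total deductions = $121.52 + $49.15 + $10.13 + $16.88 + $1.35 + $11.34 + $50.19 = $260.56
Net pay = $1350.18 − $260.56 = $1089.62

$1089.62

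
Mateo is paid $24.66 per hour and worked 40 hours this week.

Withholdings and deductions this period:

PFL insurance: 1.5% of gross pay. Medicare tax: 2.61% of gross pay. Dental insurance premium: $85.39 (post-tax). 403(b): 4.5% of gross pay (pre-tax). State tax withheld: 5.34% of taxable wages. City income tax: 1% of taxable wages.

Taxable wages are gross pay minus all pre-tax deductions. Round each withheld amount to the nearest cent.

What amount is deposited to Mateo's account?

$756.35

Gross pay: 40 × $24.66 = $986.40
403(b): $986.40 × 0.045 = $44.39
Taxable wages = $986.40 − $44.39 = $942.01
State tax withheld: $942.01 × 0.0534 = $50.30
City income tax: $942.01 × 0.01 = $9.42
Medicare tax: $986.40 × 0.0261 = $25.75
PFL insurance: $986.40 × 0.015 = $14.80
Dental insurance premium: $85.39
Total deductions = $44.39 + $50.30 + $9.42 + $25.75 + $14.80 + $85.39 = $230.05
Net pay = $986.40 − $230.05 = $756.35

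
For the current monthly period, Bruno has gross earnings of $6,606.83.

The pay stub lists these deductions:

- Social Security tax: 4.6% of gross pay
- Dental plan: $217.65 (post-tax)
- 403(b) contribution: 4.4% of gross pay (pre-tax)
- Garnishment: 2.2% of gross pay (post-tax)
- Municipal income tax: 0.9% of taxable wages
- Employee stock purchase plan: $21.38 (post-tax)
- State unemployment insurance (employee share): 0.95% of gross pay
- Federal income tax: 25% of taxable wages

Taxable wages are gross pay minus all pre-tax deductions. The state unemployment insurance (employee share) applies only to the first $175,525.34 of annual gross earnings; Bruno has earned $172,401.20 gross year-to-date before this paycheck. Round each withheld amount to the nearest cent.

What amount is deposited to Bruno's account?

$3,962.28

403(b) contribution: $6,606.83 × 0.044 = $290.70
Taxable wages = $6,606.83 − $290.70 = $6,316.13
Municipal income tax: $6,316.13 × 0.009 = $56.85
Federal income tax: $6,316.13 × 0.25 = $1,579.03
Social Security tax: $6,606.83 × 0.046 = $303.91
State unemployment insurance (employee share): only $175,525.34 − $172,401.20 = $3,124.14 of this check is subject → $3,124.14 × 0.0095 = $29.68
Dental plan: $217.65
Employee stock purchase plan: $21.38
Garnishment: $6,606.83 × 0.022 = $145.35
Total deductions = $290.70 + $56.85 + $1,579.03 + $303.91 + $29.68 + $217.65 + $21.38 + $145.35 = $2,644.55
Net pay = $6,606.83 − $2,644.55 = $3,962.28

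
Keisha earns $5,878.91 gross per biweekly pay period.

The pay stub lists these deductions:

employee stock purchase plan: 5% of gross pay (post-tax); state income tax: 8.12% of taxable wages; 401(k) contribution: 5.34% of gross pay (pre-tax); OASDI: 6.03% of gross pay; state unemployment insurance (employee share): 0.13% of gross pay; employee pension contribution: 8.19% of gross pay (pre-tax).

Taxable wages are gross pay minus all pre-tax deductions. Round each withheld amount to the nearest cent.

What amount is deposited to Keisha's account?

$4,014.63

401(k) contribution: $5,878.91 × 0.0534 = $313.93
Employee pension contribution: $5,878.91 × 0.0819 = $481.48
Pre-tax total = $313.93 + $481.48 = $795.41
Taxable wages = $5,878.91 − $795.41 = $5,083.50
State income tax: $5,083.50 × 0.0812 = $412.78
State unemployment insurance (employee share): $5,878.91 × 0.0013 = $7.64
OASDI: $5,878.91 × 0.0603 = $354.50
Employee stock purchase plan: $5,878.91 × 0.05 = $293.95
Total deductions = $313.93 + $481.48 + $412.78 + $7.64 + $354.50 + $293.95 = $1,864.28
Net pay = $5,878.91 − $1,864.28 = $4,014.63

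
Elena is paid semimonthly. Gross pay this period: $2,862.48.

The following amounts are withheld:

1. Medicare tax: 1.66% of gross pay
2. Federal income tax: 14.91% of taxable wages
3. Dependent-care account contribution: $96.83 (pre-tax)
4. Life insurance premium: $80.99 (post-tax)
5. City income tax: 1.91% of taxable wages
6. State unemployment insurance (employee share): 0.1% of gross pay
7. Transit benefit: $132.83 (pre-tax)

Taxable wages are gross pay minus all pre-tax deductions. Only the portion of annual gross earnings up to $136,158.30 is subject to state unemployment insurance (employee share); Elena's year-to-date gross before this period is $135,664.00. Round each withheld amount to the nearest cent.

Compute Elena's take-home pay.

$2,060.98

Dependent-care account contribution: $96.83
Transit benefit: $132.83
Pre-tax total = $96.83 + $132.83 = $229.66
Taxable wages = $2,862.48 − $229.66 = $2,632.82
Federal income tax: $2,632.82 × 0.1491 = $392.55
City income tax: $2,632.82 × 0.0191 = $50.29
State unemployment insurance (employee share): only $136,158.30 − $135,664.00 = $494.30 of this check is subject → $494.30 × 0.001 = $0.49
Medicare tax: $2,862.48 × 0.0166 = $47.52
Life insurance premium: $80.99
Total deductions = $96.83 + $132.83 + $392.55 + $50.29 + $0.49 + $47.52 + $80.99 = $801.50
Net pay = $2,862.48 − $801.50 = $2,060.98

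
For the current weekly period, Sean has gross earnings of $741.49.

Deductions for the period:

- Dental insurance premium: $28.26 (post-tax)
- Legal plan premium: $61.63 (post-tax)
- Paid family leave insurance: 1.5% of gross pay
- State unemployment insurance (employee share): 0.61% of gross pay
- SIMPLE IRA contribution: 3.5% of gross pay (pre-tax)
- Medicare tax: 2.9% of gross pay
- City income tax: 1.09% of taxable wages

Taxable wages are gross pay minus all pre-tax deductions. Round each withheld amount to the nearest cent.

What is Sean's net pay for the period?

SIMPLE IRA contribution: $741.49 × 0.035 = $25.95
Taxable wages = $741.49 − $25.95 = $715.54
City income tax: $715.54 × 0.0109 = $7.80
State unemployment insurance (employee share): $741.49 × 0.0061 = $4.52
Paid family leave insurance: $741.49 × 0.015 = $11.12
Medicare tax: $741.49 × 0.029 = $21.50
Dental insurance premium: $28.26
Legal plan premium: $61.63
Total deductions = $25.95 + $7.80 + $4.52 + $11.12 + $21.50 + $28.26 + $61.63 = $160.78
Net pay = $741.49 − $160.78 = $580.71

$580.71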